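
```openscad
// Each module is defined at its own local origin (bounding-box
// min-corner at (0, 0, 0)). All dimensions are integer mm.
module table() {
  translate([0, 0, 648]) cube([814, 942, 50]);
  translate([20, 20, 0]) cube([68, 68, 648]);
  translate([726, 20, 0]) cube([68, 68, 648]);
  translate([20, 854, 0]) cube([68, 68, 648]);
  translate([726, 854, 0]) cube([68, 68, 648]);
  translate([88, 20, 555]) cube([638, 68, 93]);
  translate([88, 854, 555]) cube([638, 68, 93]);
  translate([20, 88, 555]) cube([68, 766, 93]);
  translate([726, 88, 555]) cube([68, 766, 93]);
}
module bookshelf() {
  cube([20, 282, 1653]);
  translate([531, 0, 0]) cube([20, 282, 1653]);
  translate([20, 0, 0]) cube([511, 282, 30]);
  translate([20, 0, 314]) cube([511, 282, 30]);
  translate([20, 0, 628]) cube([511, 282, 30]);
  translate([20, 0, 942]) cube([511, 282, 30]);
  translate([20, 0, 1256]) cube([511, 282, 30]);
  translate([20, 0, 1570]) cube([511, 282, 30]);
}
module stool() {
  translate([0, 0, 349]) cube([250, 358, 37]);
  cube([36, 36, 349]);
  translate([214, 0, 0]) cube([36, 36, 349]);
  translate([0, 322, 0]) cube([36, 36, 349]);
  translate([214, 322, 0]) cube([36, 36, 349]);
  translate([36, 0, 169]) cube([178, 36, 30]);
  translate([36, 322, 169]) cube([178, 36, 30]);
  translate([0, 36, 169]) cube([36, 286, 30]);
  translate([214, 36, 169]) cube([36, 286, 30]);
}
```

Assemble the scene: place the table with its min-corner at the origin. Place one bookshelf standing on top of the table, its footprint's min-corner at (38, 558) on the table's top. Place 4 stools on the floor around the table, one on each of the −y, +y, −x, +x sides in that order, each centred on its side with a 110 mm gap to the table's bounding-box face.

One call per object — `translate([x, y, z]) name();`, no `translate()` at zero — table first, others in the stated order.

table();
translate([38, 558, 698]) bookshelf();
translate([282, -468, 0]) stool();
translate([282, 1052, 0]) stool();
translate([-360, 292, 0]) stool();
translate([924, 292, 0]) stool();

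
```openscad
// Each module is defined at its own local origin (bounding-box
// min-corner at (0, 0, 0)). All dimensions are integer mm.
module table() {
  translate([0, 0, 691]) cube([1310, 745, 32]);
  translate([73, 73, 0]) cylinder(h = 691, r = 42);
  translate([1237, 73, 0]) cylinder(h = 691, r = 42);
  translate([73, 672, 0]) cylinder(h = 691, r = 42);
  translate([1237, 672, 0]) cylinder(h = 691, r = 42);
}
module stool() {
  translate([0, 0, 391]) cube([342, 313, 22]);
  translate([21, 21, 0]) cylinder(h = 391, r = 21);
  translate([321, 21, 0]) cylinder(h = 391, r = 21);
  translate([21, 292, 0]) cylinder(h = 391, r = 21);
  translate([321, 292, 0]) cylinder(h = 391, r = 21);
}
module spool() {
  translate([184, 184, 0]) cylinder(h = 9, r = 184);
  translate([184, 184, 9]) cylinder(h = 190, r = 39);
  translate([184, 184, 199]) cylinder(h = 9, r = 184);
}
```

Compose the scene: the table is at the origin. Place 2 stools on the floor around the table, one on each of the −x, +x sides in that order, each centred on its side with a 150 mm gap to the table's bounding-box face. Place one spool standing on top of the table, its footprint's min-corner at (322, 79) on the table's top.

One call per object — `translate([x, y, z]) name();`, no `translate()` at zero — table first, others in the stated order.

table();
translate([-492, 216, 0]) stool();
translate([1460, 216, 0]) stool();
translate([322, 79, 723]) spool();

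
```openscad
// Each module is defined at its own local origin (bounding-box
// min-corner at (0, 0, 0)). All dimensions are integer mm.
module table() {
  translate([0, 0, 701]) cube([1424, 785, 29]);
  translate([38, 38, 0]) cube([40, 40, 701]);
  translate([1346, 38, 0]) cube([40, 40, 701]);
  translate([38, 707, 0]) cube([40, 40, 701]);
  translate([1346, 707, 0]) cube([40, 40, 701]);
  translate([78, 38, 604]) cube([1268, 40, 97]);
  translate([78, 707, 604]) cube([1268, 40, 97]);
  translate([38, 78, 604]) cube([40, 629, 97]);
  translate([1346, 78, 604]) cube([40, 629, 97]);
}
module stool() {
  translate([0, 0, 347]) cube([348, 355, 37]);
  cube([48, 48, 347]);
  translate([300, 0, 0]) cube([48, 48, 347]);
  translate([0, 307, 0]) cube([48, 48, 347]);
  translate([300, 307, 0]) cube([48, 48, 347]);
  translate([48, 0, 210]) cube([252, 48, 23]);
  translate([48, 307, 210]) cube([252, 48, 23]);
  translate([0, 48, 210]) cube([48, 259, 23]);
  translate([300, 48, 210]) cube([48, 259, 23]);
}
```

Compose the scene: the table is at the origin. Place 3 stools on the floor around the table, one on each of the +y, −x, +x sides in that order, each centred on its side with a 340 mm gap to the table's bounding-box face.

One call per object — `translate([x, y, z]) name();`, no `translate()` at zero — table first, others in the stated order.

table();
translate([538, 1125, 0]) stool();
translate([-688, 215, 0]) stool();
translate([1764, 215, 0]) stool();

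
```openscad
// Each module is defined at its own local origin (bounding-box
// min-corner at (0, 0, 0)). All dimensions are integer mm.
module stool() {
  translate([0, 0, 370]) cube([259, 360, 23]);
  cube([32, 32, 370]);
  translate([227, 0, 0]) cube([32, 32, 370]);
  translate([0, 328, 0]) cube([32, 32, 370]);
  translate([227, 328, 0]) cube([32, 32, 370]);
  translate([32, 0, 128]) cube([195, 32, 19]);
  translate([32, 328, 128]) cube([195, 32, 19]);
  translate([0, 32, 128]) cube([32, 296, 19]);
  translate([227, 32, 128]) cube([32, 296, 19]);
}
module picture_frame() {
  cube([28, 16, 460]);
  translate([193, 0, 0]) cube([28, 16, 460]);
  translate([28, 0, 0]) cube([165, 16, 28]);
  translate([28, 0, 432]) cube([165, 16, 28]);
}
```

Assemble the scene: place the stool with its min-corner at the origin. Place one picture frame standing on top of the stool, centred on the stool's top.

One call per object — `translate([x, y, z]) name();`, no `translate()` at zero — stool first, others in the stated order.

stool();
translate([19, 172, 393]) picture_frame();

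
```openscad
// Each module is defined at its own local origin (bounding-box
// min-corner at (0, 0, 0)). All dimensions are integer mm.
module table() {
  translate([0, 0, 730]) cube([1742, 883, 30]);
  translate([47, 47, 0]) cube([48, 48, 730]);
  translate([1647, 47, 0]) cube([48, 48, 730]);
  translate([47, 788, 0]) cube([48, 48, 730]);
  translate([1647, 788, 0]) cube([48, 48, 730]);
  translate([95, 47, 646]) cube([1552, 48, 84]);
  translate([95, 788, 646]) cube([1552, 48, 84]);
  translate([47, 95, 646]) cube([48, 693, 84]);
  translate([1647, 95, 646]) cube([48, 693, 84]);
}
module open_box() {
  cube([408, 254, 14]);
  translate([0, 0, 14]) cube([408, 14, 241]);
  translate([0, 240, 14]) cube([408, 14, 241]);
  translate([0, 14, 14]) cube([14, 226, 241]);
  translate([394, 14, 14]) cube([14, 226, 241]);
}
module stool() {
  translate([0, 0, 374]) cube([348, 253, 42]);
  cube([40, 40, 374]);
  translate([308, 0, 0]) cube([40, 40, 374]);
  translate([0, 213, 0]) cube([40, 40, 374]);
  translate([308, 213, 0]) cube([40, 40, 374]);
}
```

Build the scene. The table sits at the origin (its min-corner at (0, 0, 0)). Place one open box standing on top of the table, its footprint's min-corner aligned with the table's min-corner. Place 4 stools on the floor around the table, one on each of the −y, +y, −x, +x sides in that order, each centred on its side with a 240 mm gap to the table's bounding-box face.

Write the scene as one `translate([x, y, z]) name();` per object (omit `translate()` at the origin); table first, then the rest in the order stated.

table();
translate([0, 0, 760]) open_box();
translate([697, -493, 0]) stool();
translate([697, 1123, 0]) stool();
translate([-588, 315, 0]) stool();
translate([1982, 315, 0]) stool();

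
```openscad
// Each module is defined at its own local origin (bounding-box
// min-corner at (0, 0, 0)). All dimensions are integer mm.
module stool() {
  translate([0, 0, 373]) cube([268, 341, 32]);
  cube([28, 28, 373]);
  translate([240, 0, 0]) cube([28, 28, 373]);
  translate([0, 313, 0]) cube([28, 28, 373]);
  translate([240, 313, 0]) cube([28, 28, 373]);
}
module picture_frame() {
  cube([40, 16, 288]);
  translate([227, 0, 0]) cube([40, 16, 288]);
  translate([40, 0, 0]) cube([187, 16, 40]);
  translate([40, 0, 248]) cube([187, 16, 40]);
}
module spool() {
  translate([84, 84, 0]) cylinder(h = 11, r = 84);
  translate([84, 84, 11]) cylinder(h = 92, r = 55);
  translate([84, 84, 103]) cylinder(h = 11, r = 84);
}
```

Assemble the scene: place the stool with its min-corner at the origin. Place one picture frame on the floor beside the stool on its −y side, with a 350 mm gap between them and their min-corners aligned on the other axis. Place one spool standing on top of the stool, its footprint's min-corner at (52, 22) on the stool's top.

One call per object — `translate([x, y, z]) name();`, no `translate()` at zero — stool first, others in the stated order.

stool();
translate([0, -366, 0]) picture_frame();
translate([52, 22, 405]) spool();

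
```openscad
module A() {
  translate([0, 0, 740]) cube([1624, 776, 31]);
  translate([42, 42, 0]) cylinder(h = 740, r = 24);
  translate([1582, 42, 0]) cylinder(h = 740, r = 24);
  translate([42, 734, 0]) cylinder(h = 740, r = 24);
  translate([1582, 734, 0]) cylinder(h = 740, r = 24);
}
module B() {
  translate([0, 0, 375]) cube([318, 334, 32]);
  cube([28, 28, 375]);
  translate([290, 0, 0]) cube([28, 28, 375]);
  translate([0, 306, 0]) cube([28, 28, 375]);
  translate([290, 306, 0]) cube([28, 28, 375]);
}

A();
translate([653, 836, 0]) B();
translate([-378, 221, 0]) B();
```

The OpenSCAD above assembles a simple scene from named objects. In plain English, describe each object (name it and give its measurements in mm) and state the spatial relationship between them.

A is a table with a 1624×776 mm rectangular top, 31 mm thick, top surface at z = 771 mm, supported by four round legs of 48 mm diameter, each leg's bounding box inset 18 mm from the nearest pair of top edges, running from the floor.

B is a four-legged stool. The seat is a 318×334×32 mm slab whose top surface is at z = 407 mm; four square legs, each 28×28 mm in cross-section, run from the floor (z = 0) to the underside of the seat, each flush with a corner of the seat.

Two stools sit around the table at the +y, −x sides.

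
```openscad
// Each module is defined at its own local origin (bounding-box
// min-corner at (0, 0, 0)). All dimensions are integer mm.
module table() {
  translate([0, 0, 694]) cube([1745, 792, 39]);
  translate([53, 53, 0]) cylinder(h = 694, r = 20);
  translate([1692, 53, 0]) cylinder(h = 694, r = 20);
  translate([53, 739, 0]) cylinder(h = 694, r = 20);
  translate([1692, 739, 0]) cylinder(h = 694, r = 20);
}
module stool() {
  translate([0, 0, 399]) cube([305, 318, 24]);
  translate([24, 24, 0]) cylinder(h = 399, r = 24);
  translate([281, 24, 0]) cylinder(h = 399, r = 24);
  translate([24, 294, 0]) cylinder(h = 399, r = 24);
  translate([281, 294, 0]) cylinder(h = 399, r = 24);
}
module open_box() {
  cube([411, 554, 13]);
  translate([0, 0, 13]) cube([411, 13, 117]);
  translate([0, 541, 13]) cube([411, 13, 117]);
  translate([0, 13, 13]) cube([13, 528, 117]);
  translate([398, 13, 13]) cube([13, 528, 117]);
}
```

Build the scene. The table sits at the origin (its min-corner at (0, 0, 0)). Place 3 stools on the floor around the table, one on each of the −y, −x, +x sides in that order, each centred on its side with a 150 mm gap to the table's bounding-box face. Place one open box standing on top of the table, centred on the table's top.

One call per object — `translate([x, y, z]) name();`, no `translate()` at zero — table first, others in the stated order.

table();
translate([720, -468, 0]) stool();
translate([-455, 237, 0]) stool();
translate([1895, 237, 0]) stool();
translate([667, 119, 733]) open_box();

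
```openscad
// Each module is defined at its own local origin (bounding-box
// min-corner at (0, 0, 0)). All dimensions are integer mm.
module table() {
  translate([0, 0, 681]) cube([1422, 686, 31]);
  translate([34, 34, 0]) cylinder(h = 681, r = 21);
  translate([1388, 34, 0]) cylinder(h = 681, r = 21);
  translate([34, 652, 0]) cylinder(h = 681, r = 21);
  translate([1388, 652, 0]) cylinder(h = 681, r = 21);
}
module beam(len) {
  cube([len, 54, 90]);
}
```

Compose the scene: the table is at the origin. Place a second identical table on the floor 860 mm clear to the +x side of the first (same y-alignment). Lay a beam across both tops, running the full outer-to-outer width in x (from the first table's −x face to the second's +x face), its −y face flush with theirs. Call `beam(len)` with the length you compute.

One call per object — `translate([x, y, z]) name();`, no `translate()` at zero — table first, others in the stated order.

table();
translate([2282, 0, 0]) table();
translate([0, 0, 712]) beam(3704);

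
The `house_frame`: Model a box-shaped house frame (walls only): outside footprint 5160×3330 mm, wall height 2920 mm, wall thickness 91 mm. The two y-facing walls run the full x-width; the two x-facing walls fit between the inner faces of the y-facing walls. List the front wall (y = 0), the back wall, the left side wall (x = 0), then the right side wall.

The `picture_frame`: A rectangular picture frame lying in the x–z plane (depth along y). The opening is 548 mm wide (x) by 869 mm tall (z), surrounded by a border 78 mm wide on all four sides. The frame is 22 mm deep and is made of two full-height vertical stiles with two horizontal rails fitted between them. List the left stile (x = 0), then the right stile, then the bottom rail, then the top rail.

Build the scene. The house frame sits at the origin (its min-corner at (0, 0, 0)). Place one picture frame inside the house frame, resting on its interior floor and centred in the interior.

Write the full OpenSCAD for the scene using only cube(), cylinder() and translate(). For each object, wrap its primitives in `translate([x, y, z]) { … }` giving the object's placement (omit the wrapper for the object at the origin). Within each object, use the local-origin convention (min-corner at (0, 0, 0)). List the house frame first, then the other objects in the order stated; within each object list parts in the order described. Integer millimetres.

cube([5160, 91, 2920]);
translate([0, 3239, 0]) cube([5160, 91, 2920]);
translate([0, 91, 0]) cube([91, 3148, 2920]);
translate([5069, 91, 0]) cube([91, 3148, 2920]);
translate([2228, 1654, 0]) {
  cube([78, 22, 1025]);
  translate([626, 0, 0]) cube([78, 22, 1025]);
  translate([78, 0, 0]) cube([548, 22, 78]);
  translate([78, 0, 947]) cube([548, 22, 78]);
}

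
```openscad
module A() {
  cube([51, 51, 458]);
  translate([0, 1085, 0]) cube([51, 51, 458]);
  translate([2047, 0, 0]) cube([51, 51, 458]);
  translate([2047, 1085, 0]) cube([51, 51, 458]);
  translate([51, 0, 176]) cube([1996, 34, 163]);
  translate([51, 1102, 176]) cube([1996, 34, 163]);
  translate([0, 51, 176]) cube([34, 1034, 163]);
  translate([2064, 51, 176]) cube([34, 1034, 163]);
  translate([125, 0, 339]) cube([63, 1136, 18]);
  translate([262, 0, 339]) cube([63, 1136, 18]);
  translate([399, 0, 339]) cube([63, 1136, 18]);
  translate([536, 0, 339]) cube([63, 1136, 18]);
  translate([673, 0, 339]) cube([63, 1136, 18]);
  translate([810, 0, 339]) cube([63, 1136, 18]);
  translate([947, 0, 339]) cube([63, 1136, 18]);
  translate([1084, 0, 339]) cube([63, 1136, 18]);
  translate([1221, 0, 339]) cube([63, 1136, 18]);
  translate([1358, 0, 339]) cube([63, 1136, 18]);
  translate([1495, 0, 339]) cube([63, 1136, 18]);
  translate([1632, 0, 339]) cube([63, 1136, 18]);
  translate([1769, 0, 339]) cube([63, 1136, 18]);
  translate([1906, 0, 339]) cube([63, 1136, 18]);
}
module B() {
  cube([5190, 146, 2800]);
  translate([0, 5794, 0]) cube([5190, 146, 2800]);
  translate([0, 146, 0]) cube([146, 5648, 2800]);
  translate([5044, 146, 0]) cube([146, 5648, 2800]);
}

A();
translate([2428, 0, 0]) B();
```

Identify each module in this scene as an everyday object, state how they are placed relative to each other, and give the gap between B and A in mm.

The house frame's nearest face is 330 mm from the bed frame's +x face.

A is a bed frame. B is a house frame. The house frame is on the floor beside the bed frame on its +x side. The gap between the house frame and the bed frame is 330 mm.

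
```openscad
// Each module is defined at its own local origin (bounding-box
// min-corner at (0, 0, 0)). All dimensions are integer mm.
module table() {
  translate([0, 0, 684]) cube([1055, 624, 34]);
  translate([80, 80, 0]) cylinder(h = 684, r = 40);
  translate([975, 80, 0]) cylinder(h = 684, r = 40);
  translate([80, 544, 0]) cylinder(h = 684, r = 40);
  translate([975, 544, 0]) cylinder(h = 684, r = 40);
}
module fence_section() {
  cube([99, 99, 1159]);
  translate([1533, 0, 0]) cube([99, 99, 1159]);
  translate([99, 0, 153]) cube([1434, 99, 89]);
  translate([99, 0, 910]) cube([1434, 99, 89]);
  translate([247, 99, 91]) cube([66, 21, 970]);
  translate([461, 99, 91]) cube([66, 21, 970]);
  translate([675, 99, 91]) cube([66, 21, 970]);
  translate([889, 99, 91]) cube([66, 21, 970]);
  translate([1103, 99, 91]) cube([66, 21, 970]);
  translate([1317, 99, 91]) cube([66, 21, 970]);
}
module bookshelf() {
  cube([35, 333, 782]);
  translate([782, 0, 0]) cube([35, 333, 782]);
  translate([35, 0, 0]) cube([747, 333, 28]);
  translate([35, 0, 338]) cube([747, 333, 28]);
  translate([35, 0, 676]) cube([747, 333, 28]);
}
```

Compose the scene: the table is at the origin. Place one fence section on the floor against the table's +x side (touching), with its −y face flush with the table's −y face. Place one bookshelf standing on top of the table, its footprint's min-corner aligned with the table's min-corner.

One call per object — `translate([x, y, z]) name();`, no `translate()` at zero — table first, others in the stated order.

table();
translate([1055, 0, 0]) fence_section();
translate([0, 0, 718]) bookshelf();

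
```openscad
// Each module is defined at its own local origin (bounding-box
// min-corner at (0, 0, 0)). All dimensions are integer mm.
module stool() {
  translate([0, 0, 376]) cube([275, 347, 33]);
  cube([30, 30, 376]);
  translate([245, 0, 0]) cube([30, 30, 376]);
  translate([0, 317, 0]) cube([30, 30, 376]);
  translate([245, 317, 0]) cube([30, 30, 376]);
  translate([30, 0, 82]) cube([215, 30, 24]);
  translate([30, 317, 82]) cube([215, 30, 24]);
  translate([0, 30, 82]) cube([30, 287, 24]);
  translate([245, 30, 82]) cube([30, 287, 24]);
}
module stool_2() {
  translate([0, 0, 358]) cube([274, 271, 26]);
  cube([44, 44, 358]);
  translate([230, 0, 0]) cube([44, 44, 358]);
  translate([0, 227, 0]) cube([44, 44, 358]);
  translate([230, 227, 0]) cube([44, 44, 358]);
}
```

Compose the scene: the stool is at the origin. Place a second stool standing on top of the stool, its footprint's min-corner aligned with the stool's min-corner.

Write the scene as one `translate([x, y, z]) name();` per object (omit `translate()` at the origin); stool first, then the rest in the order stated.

stool();
translate([0, 0, 409]) stool_2();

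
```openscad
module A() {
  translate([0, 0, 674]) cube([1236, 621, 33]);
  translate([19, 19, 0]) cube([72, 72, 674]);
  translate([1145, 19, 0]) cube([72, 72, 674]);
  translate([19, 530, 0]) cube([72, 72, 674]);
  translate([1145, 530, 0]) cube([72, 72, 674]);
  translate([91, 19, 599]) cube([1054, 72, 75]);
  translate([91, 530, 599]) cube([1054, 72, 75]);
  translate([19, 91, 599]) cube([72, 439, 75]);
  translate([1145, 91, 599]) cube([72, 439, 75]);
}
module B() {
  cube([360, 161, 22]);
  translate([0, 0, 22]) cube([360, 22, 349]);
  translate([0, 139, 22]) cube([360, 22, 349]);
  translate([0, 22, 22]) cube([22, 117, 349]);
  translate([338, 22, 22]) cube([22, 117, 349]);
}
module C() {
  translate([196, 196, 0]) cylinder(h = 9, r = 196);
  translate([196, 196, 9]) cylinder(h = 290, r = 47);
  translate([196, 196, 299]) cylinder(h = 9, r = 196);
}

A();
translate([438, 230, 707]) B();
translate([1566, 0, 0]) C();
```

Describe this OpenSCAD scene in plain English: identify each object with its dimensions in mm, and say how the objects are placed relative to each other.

A is a table: top 1236 mm (x) × 621 mm (y), 33 mm thick, upper face at z = 707 mm, on four 72×72 mm square legs, each inset 19 mm from the nearest pair of top edges, running from z = 0 to the bottom of the top. Four apron rails, 72 mm thick and 75 mm tall, run between adjacent legs with their top edges flush with the underside of the top and their outer faces flush with the legs' outer faces.

B is an open-topped rectangular box: outside dimensions 360×161×371 mm, with a uniform wall and base thickness of 22 mm. The base is a full 360×161 slab on the floor; four walls sit on top of the base. The front and back walls (the −y and +y sides) span the full width; the two side walls fit between them.

C is a spool: two coaxial disc flanges of radius 196 mm and thickness 9 mm, joined by a core cylinder of radius 47 mm and height 290 mm. The lower flange rests on z = 0 and the three cylinders share a vertical axis.

The open box is on top of the table, centred. The spool is on the floor beside the table on its +x side.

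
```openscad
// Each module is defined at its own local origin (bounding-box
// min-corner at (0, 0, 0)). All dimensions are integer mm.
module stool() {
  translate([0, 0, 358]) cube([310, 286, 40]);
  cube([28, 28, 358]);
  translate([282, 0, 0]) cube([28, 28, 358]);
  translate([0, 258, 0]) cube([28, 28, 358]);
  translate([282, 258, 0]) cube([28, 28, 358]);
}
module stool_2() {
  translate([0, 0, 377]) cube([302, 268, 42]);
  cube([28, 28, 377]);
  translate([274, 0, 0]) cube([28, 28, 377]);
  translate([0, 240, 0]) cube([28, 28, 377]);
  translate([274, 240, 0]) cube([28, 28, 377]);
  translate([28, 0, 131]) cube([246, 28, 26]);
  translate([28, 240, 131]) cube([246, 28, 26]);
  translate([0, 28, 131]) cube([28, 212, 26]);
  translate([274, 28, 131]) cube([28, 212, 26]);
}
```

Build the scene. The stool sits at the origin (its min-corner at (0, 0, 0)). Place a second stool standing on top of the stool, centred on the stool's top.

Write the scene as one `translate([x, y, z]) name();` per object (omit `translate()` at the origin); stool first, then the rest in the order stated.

stool();
translate([4, 9, 398]) stool_2();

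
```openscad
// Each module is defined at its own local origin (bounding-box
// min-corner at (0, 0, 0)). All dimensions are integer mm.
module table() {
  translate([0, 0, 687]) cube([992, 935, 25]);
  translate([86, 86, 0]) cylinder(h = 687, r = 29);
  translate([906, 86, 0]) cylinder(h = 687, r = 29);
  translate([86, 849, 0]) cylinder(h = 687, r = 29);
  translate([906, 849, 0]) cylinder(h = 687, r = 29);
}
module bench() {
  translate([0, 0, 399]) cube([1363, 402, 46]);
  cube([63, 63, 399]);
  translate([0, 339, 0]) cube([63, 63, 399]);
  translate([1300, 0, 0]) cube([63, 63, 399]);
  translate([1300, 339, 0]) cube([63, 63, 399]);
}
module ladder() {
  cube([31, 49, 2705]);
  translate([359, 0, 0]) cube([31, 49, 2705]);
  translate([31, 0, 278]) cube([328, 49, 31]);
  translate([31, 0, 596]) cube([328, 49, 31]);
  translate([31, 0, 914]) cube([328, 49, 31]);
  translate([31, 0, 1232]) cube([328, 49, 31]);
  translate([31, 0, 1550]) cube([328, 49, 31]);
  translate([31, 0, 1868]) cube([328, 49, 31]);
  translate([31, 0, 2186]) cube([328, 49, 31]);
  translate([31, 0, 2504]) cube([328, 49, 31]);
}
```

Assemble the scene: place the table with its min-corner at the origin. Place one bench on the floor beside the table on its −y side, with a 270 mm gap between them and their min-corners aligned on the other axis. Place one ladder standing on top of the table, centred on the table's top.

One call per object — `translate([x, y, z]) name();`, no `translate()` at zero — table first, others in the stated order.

table();
translate([0, -672, 0]) bench();
translate([301, 443, 712]) ladder();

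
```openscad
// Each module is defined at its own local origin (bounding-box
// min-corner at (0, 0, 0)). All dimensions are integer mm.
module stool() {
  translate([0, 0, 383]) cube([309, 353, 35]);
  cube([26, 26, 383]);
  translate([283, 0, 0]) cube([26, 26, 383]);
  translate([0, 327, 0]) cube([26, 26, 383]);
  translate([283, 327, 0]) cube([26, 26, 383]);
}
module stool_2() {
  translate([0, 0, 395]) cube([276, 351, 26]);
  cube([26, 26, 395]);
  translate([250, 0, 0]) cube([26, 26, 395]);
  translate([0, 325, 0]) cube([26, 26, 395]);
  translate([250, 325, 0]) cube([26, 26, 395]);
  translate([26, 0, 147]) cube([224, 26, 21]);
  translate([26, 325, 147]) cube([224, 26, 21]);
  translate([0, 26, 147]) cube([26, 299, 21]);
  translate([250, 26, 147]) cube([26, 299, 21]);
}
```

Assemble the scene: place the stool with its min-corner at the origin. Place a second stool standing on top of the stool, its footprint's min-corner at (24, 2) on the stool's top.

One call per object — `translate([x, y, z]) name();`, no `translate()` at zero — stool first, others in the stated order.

stool();
translate([24, 2, 418]) stool_2();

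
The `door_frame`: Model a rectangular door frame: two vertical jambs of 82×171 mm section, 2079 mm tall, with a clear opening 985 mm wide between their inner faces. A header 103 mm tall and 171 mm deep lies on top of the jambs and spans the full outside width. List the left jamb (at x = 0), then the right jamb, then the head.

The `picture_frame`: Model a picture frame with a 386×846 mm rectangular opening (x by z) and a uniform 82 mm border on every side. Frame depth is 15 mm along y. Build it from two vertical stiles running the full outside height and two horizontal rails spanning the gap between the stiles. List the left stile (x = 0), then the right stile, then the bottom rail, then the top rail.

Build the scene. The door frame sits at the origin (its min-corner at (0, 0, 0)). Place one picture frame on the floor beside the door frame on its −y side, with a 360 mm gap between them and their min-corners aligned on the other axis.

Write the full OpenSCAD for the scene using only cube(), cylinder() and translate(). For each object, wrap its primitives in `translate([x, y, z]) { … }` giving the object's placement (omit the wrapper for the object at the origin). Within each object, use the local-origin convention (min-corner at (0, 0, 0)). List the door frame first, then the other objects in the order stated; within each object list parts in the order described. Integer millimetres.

cube([82, 171, 2079]);
translate([1067, 0, 0]) cube([82, 171, 2079]);
translate([0, 0, 2079]) cube([1149, 171, 103]);
translate([0, -375, 0]) {
  cube([82, 15, 1010]);
  translate([468, 0, 0]) cube([82, 15, 1010]);
  translate([82, 0, 0]) cube([386, 15, 82]);
  translate([82, 0, 928]) cube([386, 15, 82]);
}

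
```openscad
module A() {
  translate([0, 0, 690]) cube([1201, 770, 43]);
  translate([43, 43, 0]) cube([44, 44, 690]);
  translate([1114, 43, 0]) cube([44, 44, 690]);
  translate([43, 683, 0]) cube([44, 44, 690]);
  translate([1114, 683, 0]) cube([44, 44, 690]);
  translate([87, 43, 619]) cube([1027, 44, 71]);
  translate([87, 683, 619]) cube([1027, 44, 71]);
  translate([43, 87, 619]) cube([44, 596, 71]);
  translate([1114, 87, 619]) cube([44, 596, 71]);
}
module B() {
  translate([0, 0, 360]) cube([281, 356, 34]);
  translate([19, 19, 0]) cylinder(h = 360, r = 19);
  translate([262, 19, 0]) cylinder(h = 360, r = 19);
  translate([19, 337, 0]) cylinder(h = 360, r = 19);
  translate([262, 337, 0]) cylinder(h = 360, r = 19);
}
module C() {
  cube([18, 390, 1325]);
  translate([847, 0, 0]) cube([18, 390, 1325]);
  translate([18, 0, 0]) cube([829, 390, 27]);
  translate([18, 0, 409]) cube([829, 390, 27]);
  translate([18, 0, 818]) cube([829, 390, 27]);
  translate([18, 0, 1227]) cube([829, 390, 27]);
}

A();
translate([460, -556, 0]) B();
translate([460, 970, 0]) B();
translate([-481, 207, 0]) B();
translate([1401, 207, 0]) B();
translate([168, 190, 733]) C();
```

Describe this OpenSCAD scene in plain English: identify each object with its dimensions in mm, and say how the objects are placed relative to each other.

A is a table: top 1201 mm (x) × 770 mm (y), 43 mm thick, upper face at z = 733 mm, on four 44×44 mm square legs, each inset 43 mm from the nearest pair of top edges, running from z = 0 to the bottom of the top. Four apron rails, 44 mm thick and 71 mm tall, run between adjacent legs with their top edges flush with the underside of the top and their outer faces flush with the legs' outer faces.

B is a four-legged stool. The seat is a 281×356×34 mm slab whose top surface is at z = 394 mm; four round legs, each 38 mm in diameter, run from the floor (z = 0) to the underside of the seat, each leg's axis is inset half a diameter from the nearest pair of seat edges (so the leg's bounding box is flush with the corner).

C is a bookshelf 865 mm wide overall, 390 mm deep and 1325 mm tall. The two sides are 18 mm thick vertical panels. 4 horizontal shelves of 27 mm thickness span between the inner faces of the sides; the lowest shelf sits on the floor and shelves are stacked with a clear vertical gap of 382 mm between each pair.

Four stools sit around the table at the −y, +y, −x, +x sides. The bookshelf is on top of the table, centred.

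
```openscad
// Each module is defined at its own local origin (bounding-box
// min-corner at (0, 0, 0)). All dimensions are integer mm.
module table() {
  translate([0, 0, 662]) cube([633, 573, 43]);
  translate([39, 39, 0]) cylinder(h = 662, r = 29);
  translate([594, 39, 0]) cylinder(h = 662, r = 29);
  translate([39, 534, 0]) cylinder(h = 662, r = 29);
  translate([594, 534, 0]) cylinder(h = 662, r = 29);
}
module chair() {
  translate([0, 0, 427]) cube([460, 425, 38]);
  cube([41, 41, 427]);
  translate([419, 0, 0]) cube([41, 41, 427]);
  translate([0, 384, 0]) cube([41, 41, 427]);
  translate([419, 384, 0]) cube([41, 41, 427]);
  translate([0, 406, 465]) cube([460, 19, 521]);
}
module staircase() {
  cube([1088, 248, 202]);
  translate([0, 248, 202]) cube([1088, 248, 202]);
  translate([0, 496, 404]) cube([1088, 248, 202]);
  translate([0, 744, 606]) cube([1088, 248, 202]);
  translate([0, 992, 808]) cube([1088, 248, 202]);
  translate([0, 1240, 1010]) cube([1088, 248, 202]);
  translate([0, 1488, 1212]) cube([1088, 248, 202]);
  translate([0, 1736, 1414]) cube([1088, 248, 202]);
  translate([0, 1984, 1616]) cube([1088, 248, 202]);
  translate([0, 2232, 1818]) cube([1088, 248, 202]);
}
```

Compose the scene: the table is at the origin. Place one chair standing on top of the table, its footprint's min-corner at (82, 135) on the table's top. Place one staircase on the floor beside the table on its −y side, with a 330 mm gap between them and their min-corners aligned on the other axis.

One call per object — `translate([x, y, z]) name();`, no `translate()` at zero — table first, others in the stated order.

table();
translate([82, 135, 705]) chair();
translate([0, -2810, 0]) staircase();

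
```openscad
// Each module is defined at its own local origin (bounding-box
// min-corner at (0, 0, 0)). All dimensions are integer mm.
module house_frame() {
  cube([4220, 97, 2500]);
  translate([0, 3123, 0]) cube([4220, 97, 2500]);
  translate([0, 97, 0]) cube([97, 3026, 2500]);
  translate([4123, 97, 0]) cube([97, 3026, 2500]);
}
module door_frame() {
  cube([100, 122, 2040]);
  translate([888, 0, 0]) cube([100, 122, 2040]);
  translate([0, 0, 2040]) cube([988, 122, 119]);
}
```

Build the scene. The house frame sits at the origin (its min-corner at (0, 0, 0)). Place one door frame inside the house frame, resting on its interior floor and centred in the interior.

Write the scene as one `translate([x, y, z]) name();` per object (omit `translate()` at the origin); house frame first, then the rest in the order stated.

house_frame();
translate([1616, 1549, 0]) door_frame();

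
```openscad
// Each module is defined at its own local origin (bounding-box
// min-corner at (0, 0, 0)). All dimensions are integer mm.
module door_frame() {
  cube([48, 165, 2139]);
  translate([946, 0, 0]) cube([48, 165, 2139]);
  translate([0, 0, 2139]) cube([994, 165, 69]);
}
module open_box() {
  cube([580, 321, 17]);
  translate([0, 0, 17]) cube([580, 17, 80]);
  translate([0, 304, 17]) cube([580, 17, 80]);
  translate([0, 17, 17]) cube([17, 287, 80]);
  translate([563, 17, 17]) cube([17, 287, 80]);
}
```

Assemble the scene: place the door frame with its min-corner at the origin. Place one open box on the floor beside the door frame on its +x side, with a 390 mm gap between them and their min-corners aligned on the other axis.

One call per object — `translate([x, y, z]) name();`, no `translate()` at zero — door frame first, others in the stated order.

door_frame();
translate([1384, 0, 0]) open_box();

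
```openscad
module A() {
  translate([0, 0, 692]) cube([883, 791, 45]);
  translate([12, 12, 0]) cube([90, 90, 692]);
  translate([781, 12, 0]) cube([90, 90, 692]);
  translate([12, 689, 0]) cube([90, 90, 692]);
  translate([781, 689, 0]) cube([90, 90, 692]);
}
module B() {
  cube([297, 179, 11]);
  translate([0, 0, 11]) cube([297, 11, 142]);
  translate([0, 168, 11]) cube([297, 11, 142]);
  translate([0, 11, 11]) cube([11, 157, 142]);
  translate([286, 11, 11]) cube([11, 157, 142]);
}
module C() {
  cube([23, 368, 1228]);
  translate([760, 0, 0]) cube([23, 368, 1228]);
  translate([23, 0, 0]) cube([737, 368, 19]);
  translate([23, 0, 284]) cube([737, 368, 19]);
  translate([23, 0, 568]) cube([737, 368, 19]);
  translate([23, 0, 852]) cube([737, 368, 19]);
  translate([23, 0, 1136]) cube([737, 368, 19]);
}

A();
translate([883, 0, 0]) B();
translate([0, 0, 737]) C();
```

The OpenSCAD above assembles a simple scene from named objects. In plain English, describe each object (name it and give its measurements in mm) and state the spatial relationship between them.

A is a rectangular dining table. The top is 883×791×45 mm with its upper surface at z = 737 mm. It stands on four 90×90 mm square legs, each inset 12 mm from the nearest pair of top edges, running from the floor to the underside of the top.

B is an open storage box with external size 297×179×153 mm and wall thickness 11 mm (the base is also 11 mm thick). The base covers the whole footprint; the four walls stand on the base, with the y-facing walls full-width and the x-facing walls fitting between their inner faces.

C is an open bookshelf. Two side panels, each 23 mm thick, 368 mm deep and 1228 mm tall, stand 783 mm apart (outside-to-outside). Between them sit 5 shelves, each 19 mm thick and 368 mm deep, spanning the full gap between the sides. The bottom shelf rests on the floor (its underside at z = 0) and the clear gap between one shelf's top and the next shelf's underside is 265 mm.

The open box is against the table's +x side, with their −y faces flush. The bookshelf is on top of the table.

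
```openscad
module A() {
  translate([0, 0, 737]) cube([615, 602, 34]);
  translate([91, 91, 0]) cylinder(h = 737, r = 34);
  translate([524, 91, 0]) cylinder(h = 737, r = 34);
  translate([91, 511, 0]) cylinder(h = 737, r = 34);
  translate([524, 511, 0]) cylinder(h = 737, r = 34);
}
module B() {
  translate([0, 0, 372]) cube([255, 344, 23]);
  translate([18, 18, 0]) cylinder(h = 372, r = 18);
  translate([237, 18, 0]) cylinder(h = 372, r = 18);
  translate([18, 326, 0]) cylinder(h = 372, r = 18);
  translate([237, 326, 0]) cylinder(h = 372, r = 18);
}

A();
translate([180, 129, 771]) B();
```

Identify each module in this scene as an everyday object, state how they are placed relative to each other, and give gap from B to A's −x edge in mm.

A is a table. B is a stool. The stool is on top of the table, centred. The gap from the stool to the table's −x edge is 180 mm.

The stool's min-x is at 180; the table's min-x is 0; gap = 180 mm.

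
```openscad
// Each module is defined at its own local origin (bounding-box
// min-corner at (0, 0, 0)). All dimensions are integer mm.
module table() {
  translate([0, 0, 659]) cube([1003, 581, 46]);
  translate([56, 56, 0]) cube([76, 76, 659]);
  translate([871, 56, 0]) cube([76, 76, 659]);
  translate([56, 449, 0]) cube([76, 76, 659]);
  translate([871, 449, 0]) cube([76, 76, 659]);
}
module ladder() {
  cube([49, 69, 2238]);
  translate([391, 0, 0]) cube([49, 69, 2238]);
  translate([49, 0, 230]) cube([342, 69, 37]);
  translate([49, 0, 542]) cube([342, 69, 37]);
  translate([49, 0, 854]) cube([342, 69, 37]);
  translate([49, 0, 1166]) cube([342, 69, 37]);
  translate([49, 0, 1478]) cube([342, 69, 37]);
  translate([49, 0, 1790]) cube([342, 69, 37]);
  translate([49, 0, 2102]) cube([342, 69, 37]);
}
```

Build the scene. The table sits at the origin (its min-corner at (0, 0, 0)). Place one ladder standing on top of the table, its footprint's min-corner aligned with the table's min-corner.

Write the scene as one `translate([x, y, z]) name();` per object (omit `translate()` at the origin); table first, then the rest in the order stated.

table();
translate([0, 0, 705]) ladder();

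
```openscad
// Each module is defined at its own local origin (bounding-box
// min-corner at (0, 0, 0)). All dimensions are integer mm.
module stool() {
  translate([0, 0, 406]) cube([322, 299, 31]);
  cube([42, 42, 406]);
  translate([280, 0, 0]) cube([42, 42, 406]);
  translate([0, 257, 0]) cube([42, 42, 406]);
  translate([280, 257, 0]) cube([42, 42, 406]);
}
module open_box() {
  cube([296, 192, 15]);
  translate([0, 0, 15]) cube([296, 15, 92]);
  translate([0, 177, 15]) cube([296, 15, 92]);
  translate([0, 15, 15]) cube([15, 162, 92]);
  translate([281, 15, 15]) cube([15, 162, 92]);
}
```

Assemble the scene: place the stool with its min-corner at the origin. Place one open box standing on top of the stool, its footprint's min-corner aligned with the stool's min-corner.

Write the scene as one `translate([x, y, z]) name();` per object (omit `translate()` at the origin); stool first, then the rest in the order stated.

stool();
translate([0, 0, 437]) open_box();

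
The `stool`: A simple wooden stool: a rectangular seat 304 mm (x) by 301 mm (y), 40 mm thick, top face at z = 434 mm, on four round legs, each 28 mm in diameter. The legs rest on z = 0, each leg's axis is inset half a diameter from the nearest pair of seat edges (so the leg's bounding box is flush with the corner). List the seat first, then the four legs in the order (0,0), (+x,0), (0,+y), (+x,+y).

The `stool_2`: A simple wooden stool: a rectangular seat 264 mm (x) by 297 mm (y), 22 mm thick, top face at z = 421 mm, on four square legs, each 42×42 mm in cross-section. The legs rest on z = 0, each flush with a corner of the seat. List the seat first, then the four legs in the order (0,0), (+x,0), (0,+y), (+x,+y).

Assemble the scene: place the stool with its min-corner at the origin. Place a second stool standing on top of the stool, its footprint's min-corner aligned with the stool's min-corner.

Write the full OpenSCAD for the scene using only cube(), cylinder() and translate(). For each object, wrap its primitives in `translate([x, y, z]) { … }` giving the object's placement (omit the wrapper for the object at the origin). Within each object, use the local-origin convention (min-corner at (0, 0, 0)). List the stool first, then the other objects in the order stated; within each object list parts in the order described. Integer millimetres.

translate([0, 0, 394]) cube([304, 301, 40]);
translate([14, 14, 0]) cylinder(h = 394, r = 14);
translate([290, 14, 0]) cylinder(h = 394, r = 14);
translate([14, 287, 0]) cylinder(h = 394, r = 14);
translate([290, 287, 0]) cylinder(h = 394, r = 14);
translate([0, 0, 434]) {
  translate([0, 0, 399]) cube([264, 297, 22]);
  cube([42, 42, 399]);
  translate([222, 0, 0]) cube([42, 42, 399]);
  translate([0, 255, 0]) cube([42, 42, 399]);
  translate([222, 255, 0]) cube([42, 42, 399]);
}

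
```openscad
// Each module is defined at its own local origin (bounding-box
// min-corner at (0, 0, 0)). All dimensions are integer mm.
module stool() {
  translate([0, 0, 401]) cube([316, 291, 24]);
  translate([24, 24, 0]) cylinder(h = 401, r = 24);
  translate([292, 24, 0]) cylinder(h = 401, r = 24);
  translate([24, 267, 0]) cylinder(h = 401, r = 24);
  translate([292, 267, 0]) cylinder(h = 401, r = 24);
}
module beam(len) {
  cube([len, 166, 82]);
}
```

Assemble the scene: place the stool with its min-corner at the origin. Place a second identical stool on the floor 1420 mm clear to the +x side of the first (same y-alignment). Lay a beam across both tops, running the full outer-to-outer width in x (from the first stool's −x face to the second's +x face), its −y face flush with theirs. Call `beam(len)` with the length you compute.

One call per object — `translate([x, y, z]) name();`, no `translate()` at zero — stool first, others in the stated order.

stool();
translate([1736, 0, 0]) stool();
translate([0, 0, 425]) beam(2052);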